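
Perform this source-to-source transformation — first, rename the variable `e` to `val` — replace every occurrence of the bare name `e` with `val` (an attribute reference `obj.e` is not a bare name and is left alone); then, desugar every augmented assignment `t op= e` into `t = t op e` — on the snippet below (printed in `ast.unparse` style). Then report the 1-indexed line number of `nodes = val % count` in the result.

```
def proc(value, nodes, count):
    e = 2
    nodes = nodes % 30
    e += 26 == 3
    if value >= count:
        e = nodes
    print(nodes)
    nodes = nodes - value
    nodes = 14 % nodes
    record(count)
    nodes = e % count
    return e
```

11

Transformed code:
def proc(value, nodes, count):
    val = 2
    nodes = nodes % 30
    val = val + (26 == 3)
    if value >= count:
        val = nodes
    print(nodes)
    nodes = nodes - value
    nodes = 14 % nodes
    record(count)
    nodes = val % count
    return val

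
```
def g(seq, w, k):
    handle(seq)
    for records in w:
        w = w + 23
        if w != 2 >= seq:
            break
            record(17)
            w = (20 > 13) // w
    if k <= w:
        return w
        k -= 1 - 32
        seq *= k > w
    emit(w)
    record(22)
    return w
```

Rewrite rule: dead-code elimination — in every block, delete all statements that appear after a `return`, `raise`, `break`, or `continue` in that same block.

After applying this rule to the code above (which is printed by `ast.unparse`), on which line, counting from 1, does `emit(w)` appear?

Transformed code:
def g(seq, w, k):
    handle(seq)
    for records in w:
        w = w + 23
        if w != 2 >= seq:
            break
    if k <= w:
        return w
    emit(w)
    record(22)
    return w

9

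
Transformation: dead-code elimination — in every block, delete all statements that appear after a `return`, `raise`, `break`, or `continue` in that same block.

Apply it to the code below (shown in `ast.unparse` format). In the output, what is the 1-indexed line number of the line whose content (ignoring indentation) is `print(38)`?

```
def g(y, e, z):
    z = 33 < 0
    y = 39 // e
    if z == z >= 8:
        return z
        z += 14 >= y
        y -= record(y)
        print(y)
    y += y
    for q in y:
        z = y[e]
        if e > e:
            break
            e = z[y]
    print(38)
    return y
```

Transformed code:
def g(y, e, z):
    z = 33 < 0
    y = 39 // e
    if z == z >= 8:
        return z
    y += y
    for q in y:
        z = y[e]
        if e > e:
            break
    print(38)
    return y

11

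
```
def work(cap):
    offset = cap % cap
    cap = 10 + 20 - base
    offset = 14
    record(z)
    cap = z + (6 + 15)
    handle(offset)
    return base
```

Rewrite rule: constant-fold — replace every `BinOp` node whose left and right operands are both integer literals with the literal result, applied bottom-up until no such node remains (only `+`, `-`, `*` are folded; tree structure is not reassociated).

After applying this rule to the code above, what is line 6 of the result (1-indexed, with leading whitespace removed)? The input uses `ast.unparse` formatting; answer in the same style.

Transformed code:
def work(cap):
    offset = cap % cap
    cap = 30 - base
    offset = 14
    record(z)
    cap = z + 21
    handle(offset)
    return base

cap = z + 21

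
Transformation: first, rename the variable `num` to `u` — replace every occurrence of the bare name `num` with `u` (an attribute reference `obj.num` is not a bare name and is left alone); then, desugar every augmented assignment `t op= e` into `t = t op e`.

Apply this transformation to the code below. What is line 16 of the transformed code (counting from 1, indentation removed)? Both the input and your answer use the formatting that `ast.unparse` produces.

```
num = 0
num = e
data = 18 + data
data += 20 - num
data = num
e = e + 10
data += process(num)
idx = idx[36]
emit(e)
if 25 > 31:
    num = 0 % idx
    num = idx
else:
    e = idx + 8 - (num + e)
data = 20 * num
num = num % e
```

u = u % e

Transformed code:
u = 0
u = e
data = 18 + data
data = data + (20 - u)
data = u
e = e + 10
data = data + process(u)
idx = idx[36]
emit(e)
if 25 > 31:
    u = 0 % idx
    u = idx
else:
    e = idx + 8 - (u + e)
data = 20 * u
u = u % e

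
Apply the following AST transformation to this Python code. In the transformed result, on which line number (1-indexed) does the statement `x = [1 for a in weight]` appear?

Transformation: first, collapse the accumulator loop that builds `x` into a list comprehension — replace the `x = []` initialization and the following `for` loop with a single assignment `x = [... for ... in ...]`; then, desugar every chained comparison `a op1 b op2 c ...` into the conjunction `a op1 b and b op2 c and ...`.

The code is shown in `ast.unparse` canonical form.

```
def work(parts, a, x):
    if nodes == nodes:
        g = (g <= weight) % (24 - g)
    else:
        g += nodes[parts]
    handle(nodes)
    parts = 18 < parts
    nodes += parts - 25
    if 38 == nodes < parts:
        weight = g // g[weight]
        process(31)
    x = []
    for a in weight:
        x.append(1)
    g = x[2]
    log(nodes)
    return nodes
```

Transformed code:
def work(parts, a, x):
    if nodes == nodes:
        g = (g <= weight) % (24 - g)
    else:
        g += nodes[parts]
    handle(nodes)
    parts = 18 < parts
    nodes += parts - 25
    if 38 == nodes and nodes < parts:
        weight = g // g[weight]
        process(31)
    x = [1 for a in weight]
    g = x[2]
    log(nodes)
    return nodes

12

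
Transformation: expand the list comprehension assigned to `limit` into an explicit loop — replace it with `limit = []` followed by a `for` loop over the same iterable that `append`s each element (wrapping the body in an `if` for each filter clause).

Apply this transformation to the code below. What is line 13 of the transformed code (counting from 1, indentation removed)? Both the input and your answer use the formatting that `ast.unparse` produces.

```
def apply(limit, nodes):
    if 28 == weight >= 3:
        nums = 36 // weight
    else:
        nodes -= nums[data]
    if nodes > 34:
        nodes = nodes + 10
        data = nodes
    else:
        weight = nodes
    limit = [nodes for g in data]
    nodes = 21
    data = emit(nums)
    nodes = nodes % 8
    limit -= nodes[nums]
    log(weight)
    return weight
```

limit.append(nodes)

Transformed code:
def apply(limit, nodes):
    if 28 == weight >= 3:
        nums = 36 // weight
    else:
        nodes -= nums[data]
    if nodes > 34:
        nodes = nodes + 10
        data = nodes
    else:
        weight = nodes
    limit = []
    for g in data:
        limit.append(nodes)
    nodes = 21
    data = emit(nums)
    nodes = nodes % 8
    limit -= nodes[nums]
    log(weight)
    return weight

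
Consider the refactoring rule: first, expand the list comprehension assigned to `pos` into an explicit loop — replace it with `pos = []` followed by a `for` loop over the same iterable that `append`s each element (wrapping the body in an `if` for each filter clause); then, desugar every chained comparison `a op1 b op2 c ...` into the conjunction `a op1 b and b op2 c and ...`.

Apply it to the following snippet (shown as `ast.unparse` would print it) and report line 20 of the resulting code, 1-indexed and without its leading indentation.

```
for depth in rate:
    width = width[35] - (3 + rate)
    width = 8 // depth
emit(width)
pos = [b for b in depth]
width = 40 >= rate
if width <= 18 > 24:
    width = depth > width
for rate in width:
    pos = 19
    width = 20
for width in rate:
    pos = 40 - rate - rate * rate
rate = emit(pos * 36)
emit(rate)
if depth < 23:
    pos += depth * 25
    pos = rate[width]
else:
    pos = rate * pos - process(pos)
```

pos = rate[width]

Transformed code:
for depth in rate:
    width = width[35] - (3 + rate)
    width = 8 // depth
emit(width)
pos = []
for b in depth:
    pos.append(b)
width = 40 >= rate
if width <= 18 and 18 > 24:
    width = depth > width
for rate in width:
    pos = 19
    width = 20
for width in rate:
    pos = 40 - rate - rate * rate
rate = emit(pos * 36)
emit(rate)
if depth < 23:
    pos += depth * 25
    pos = rate[width]
else:
    pos = rate * pos - process(pos)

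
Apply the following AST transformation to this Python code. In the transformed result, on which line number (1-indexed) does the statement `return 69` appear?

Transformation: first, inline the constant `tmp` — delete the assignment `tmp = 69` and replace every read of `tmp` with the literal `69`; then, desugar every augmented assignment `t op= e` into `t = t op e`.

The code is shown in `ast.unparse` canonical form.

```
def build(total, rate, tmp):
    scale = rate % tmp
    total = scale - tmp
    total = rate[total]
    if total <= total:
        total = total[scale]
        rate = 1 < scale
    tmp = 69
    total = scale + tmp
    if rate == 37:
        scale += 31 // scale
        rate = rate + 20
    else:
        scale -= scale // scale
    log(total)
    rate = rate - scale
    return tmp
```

16

Transformed code:
def build(total, rate, tmp):
    scale = rate % 69
    total = scale - 69
    total = rate[total]
    if total <= total:
        total = total[scale]
        rate = 1 < scale
    total = scale + 69
    if rate == 37:
        scale = scale + 31 // scale
        rate = rate + 20
    else:
        scale = scale - scale // scale
    log(total)
    rate = rate - scale
    return 69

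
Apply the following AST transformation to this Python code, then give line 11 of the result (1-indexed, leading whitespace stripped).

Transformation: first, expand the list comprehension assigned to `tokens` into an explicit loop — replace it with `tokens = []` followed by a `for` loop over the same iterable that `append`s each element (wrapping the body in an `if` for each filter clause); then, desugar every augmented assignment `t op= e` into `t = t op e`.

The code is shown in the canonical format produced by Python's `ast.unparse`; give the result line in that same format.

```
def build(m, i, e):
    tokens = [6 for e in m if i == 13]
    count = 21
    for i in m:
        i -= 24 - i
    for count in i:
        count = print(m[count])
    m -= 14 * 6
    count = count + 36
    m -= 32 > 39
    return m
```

m = m - 14 * 6

Transformed code:
def build(m, i, e):
    tokens = []
    for e in m:
        if i == 13:
            tokens.append(6)
    count = 21
    for i in m:
        i = i - (24 - i)
    for count in i:
        count = print(m[count])
    m = m - 14 * 6
    count = count + 36
    m = m - (32 > 39)
    return m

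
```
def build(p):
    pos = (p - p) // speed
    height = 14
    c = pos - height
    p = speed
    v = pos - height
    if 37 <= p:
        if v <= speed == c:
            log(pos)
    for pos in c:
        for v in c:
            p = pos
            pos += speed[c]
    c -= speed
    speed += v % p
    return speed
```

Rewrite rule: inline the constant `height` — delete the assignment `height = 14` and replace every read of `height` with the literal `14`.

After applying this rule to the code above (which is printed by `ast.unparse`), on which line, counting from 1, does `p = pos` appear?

Transformed code:
def build(p):
    pos = (p - p) // speed
    c = pos - 14
    p = speed
    v = pos - 14
    if 37 <= p:
        if v <= speed == c:
            log(pos)
    for pos in c:
        for v in c:
            p = pos
            pos += speed[c]
    c -= speed
    speed += v % p
    return speed

11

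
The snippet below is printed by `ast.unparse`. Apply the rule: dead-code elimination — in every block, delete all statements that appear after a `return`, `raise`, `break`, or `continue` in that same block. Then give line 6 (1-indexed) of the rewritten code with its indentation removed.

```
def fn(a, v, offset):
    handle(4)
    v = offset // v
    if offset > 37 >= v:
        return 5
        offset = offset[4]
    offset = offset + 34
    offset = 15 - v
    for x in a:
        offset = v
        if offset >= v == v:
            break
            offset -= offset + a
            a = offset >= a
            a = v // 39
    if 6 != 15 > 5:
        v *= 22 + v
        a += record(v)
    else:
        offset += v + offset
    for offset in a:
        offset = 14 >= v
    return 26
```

Transformed code:
def fn(a, v, offset):
    handle(4)
    v = offset // v
    if offset > 37 >= v:
        return 5
    offset = offset + 34
    offset = 15 - v
    for x in a:
        offset = v
        if offset >= v == v:
            break
    if 6 != 15 > 5:
        v *= 22 + v
        a += record(v)
    else:
        offset += v + offset
    for offset in a:
        offset = 14 >= v
    return 26

offset = offset + 34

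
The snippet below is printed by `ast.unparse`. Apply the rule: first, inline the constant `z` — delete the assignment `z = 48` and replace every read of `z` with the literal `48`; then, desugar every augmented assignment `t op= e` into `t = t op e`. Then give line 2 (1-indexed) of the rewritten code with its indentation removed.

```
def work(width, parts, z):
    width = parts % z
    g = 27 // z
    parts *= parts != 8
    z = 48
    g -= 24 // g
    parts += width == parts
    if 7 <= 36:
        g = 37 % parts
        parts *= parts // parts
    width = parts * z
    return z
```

width = parts % 48

Transformed code:
def work(width, parts, z):
    width = parts % 48
    g = 27 // 48
    parts = parts * (parts != 8)
    g = g - 24 // g
    parts = parts + (width == parts)
    if 7 <= 36:
        g = 37 % parts
        parts = parts * (parts // parts)
    width = parts * 48
    return 48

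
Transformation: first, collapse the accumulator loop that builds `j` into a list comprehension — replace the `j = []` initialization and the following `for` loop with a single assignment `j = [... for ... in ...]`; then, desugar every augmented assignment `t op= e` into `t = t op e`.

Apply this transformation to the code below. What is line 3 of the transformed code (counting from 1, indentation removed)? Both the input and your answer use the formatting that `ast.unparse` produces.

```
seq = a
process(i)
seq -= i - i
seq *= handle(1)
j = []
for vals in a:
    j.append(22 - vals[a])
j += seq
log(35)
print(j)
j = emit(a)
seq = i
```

Transformed code:
seq = a
process(i)
seq = seq - (i - i)
seq = seq * handle(1)
j = [22 - vals[a] for vals in a]
j = j + seq
log(35)
print(j)
j = emit(a)
seq = i

seq = seq - (i - i)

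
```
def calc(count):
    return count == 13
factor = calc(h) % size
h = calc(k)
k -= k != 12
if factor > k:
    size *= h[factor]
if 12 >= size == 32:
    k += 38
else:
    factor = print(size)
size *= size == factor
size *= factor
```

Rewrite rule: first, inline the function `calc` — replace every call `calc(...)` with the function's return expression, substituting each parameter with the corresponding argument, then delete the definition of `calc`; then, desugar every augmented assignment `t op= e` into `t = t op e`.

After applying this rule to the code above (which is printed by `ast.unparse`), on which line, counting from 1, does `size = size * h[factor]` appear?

Transformed code:
factor = (h == 13) % size
h = k == 13
k = k - (k != 12)
if factor > k:
    size = size * h[factor]
if 12 >= size == 32:
    k = k + 38
else:
    factor = print(size)
size = size * (size == factor)
size = size * factor

5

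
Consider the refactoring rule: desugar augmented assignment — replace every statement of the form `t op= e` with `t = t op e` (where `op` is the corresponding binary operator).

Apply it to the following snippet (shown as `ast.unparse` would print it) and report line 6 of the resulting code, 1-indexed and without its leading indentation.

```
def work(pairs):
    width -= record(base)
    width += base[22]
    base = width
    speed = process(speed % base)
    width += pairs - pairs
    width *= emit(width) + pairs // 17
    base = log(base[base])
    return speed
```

width = width + (pairs - pairs)

Transformed code:
def work(pairs):
    width = width - record(base)
    width = width + base[22]
    base = width
    speed = process(speed % base)
    width = width + (pairs - pairs)
    width = width * (emit(width) + pairs // 17)
    base = log(base[base])
    return speed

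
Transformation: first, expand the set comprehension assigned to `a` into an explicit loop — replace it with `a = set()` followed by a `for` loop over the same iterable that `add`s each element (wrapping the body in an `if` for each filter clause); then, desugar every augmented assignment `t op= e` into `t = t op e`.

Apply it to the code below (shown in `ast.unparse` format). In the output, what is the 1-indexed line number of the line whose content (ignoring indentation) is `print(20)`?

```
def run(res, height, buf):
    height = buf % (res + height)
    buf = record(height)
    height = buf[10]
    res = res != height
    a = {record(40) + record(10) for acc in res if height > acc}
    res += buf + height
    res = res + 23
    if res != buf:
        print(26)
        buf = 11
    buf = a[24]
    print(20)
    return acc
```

Transformed code:
def run(res, height, buf):
    height = buf % (res + height)
    buf = record(height)
    height = buf[10]
    res = res != height
    a = set()
    for acc in res:
        if height > acc:
            a.add(record(40) + record(10))
    res = res + (buf + height)
    res = res + 23
    if res != buf:
        print(26)
        buf = 11
    buf = a[24]
    print(20)
    return acc

16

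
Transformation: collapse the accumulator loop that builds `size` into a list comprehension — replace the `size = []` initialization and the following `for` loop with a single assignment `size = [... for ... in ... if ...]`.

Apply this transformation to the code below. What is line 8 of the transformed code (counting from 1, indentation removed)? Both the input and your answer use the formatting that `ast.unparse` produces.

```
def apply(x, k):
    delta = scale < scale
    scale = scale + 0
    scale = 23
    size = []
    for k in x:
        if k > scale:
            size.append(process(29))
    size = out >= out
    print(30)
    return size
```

Transformed code:
def apply(x, k):
    delta = scale < scale
    scale = scale + 0
    scale = 23
    size = [process(29) for k in x if k > scale]
    size = out >= out
    print(30)
    return size

return size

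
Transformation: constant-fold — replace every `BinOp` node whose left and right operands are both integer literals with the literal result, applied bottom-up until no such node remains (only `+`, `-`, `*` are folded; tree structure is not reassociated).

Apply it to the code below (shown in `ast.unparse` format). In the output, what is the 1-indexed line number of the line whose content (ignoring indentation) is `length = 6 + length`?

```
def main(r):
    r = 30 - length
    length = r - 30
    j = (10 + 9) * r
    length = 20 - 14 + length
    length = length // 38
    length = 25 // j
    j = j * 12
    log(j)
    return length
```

5

Transformed code:
def main(r):
    r = 30 - length
    length = r - 30
    j = 19 * r
    length = 6 + length
    length = length // 38
    length = 25 // j
    j = j * 12
    log(j)
    return length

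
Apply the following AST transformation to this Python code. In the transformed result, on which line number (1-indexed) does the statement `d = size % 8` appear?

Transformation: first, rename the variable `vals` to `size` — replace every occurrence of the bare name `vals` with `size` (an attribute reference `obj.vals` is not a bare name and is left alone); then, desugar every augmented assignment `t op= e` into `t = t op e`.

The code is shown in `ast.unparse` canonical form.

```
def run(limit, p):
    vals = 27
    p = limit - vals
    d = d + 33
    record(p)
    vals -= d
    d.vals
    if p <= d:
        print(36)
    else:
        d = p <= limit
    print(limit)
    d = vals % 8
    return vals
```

Transformed code:
def run(limit, p):
    size = 27
    p = limit - size
    d = d + 33
    record(p)
    size = size - d
    d.vals
    if p <= d:
        print(36)
    else:
        d = p <= limit
    print(limit)
    d = size % 8
    return size

13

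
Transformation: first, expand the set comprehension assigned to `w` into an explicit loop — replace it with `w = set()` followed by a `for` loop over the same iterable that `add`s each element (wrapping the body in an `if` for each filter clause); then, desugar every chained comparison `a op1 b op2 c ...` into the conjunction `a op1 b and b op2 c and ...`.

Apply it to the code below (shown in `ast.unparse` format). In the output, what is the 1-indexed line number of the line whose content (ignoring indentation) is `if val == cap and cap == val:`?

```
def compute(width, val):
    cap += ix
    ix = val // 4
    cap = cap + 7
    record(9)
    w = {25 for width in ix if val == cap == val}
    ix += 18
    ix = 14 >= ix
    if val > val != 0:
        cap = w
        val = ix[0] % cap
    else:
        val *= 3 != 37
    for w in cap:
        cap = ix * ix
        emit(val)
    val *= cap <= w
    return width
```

8

Transformed code:
def compute(width, val):
    cap += ix
    ix = val // 4
    cap = cap + 7
    record(9)
    w = set()
    for width in ix:
        if val == cap and cap == val:
            w.add(25)
    ix += 18
    ix = 14 >= ix
    if val > val and val != 0:
        cap = w
        val = ix[0] % cap
    else:
        val *= 3 != 37
    for w in cap:
        cap = ix * ix
        emit(val)
    val *= cap <= w
    return width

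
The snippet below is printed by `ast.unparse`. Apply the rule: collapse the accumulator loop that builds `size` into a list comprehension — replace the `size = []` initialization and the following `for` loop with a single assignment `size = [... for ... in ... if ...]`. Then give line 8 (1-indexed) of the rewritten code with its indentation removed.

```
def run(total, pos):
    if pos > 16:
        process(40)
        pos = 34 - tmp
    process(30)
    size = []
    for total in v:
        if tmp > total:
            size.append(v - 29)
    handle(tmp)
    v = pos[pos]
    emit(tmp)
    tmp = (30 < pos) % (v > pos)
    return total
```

Transformed code:
def run(total, pos):
    if pos > 16:
        process(40)
        pos = 34 - tmp
    process(30)
    size = [v - 29 for total in v if tmp > total]
    handle(tmp)
    v = pos[pos]
    emit(tmp)
    tmp = (30 < pos) % (v > pos)
    return total

v = pos[pos]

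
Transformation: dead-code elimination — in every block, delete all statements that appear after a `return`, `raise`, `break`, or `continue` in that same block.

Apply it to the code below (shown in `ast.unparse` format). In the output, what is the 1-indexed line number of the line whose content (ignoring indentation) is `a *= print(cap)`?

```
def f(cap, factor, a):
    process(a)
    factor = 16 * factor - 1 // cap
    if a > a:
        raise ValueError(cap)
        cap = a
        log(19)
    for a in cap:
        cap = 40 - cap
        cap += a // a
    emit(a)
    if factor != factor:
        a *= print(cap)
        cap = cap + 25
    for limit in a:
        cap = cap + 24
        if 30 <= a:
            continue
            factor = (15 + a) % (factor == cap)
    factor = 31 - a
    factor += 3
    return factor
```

Transformed code:
def f(cap, factor, a):
    process(a)
    factor = 16 * factor - 1 // cap
    if a > a:
        raise ValueError(cap)
    for a in cap:
        cap = 40 - cap
        cap += a // a
    emit(a)
    if factor != factor:
        a *= print(cap)
        cap = cap + 25
    for limit in a:
        cap = cap + 24
        if 30 <= a:
            continue
    factor = 31 - a
    factor += 3
    return factor

11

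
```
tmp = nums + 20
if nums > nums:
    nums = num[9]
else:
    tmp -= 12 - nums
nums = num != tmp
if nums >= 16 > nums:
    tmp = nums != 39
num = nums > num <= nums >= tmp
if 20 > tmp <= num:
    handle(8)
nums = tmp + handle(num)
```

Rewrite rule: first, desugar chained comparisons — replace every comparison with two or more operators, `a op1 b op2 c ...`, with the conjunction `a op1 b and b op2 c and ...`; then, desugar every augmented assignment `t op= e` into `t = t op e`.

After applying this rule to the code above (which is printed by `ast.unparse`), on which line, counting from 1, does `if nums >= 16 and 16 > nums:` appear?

7

Transformed code:
tmp = nums + 20
if nums > nums:
    nums = num[9]
else:
    tmp = tmp - (12 - nums)
nums = num != tmp
if nums >= 16 and 16 > nums:
    tmp = nums != 39
num = nums > num and num <= nums and (nums >= tmp)
if 20 > tmp and tmp <= num:
    handle(8)
nums = tmp + handle(num)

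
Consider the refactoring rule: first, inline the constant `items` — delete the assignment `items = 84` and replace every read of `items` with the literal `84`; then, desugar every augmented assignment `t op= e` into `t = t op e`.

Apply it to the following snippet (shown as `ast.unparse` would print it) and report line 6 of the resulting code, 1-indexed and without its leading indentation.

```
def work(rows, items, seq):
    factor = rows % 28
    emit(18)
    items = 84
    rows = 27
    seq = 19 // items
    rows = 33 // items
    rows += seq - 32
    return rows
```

rows = 33 // 84

Transformed code:
def work(rows, items, seq):
    factor = rows % 28
    emit(18)
    rows = 27
    seq = 19 // 84
    rows = 33 // 84
    rows = rows + (seq - 32)
    return rows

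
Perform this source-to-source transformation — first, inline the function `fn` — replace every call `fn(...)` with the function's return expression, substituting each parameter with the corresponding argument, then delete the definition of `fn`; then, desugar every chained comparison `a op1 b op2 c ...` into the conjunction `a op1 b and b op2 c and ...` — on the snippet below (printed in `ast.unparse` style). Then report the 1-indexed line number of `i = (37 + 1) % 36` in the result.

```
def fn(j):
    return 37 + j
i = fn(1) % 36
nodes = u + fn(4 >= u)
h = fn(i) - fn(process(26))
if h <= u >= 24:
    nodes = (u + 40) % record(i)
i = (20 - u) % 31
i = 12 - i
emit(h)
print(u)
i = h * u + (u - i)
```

Transformed code:
i = (37 + 1) % 36
nodes = u + (37 + (4 >= u))
h = 37 + i - (37 + process(26))
if h <= u and u >= 24:
    nodes = (u + 40) % record(i)
i = (20 - u) % 31
i = 12 - i
emit(h)
print(u)
i = h * u + (u - i)

1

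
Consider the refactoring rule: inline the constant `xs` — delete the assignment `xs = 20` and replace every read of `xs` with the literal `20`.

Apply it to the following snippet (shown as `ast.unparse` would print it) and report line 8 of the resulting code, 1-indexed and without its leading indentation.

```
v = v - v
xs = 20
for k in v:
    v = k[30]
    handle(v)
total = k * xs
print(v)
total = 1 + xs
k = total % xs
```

Transformed code:
v = v - v
for k in v:
    v = k[30]
    handle(v)
total = k * 20
print(v)
total = 1 + 20
k = total % 20

k = total % 20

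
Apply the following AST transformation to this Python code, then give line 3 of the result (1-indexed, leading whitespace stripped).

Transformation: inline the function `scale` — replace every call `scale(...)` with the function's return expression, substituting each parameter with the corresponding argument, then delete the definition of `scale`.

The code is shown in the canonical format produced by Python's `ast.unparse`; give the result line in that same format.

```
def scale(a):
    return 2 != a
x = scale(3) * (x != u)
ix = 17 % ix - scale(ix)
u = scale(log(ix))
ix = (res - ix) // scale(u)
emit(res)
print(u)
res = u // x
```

u = 2 != log(ix)

Transformed code:
x = (2 != 3) * (x != u)
ix = 17 % ix - (2 != ix)
u = 2 != log(ix)
ix = (res - ix) // (2 != u)
emit(res)
print(u)
res = u // x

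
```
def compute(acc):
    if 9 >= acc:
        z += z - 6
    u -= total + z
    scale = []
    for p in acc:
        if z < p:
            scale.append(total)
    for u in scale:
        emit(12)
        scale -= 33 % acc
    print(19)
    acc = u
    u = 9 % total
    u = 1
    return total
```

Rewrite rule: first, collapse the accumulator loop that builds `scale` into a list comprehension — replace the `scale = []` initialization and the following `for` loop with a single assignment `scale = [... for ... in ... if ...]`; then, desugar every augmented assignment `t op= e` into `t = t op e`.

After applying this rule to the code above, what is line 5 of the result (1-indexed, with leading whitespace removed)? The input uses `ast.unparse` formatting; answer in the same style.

Transformed code:
def compute(acc):
    if 9 >= acc:
        z = z + (z - 6)
    u = u - (total + z)
    scale = [total for p in acc if z < p]
    for u in scale:
        emit(12)
        scale = scale - 33 % acc
    print(19)
    acc = u
    u = 9 % total
    u = 1
    return total

scale = [total for p in acc if z < p]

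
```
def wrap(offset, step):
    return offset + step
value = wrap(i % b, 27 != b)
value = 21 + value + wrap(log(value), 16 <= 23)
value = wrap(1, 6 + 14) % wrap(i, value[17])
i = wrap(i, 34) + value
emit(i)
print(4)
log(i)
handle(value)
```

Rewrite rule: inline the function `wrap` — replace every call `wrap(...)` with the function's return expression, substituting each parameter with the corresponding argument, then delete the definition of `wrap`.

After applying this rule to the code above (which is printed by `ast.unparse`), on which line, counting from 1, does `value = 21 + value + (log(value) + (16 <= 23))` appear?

2

Transformed code:
value = i % b + (27 != b)
value = 21 + value + (log(value) + (16 <= 23))
value = (1 + (6 + 14)) % (i + value[17])
i = i + 34 + value
emit(i)
print(4)
log(i)
handle(value)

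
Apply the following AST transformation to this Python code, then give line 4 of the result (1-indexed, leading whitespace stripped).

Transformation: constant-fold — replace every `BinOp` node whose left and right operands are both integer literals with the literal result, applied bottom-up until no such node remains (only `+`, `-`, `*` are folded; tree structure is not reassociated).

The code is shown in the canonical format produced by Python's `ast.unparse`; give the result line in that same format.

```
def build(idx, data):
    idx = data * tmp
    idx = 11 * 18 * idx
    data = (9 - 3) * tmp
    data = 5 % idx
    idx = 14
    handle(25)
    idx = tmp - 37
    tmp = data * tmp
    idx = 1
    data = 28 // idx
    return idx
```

data = 6 * tmp

Transformed code:
def build(idx, data):
    idx = data * tmp
    idx = 198 * idx
    data = 6 * tmp
    data = 5 % idx
    idx = 14
    handle(25)
    idx = tmp - 37
    tmp = data * tmp
    idx = 1
    data = 28 // idx
    return idx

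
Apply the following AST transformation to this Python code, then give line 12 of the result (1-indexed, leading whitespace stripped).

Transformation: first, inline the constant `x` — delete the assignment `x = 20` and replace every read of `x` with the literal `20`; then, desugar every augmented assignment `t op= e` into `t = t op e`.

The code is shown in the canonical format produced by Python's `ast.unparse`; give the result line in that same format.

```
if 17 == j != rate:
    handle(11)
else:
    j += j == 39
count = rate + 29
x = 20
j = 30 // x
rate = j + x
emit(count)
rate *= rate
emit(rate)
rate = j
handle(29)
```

Transformed code:
if 17 == j != rate:
    handle(11)
else:
    j = j + (j == 39)
count = rate + 29
j = 30 // 20
rate = j + 20
emit(count)
rate = rate * rate
emit(rate)
rate = j
handle(29)

handle(29)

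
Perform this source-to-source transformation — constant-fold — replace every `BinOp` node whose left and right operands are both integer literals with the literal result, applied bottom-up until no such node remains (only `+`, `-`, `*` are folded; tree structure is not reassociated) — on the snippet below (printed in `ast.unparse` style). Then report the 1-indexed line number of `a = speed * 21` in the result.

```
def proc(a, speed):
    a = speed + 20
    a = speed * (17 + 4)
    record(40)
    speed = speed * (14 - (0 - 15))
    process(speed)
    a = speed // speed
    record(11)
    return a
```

Transformed code:
def proc(a, speed):
    a = speed + 20
    a = speed * 21
    record(40)
    speed = speed * 29
    process(speed)
    a = speed // speed
    record(11)
    return a

3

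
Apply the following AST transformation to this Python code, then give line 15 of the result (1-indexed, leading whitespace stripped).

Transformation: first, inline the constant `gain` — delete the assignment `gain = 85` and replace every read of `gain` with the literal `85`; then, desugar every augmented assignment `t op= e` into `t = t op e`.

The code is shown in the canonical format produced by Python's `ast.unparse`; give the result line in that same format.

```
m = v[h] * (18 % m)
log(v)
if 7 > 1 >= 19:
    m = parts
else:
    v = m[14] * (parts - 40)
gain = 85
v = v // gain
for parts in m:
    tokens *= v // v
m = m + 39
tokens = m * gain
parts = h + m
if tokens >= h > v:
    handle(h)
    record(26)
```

record(26)

Transformed code:
m = v[h] * (18 % m)
log(v)
if 7 > 1 >= 19:
    m = parts
else:
    v = m[14] * (parts - 40)
v = v // 85
for parts in m:
    tokens = tokens * (v // v)
m = m + 39
tokens = m * 85
parts = h + m
if tokens >= h > v:
    handle(h)
    record(26)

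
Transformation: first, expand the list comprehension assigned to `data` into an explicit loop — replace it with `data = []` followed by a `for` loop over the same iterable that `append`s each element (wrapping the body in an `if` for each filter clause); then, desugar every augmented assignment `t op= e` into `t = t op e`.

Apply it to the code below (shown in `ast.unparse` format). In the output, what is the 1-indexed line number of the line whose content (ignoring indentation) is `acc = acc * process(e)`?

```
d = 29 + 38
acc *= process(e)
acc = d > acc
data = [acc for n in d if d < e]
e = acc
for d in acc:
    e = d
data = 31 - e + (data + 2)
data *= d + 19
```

2

Transformed code:
d = 29 + 38
acc = acc * process(e)
acc = d > acc
data = []
for n in d:
    if d < e:
        data.append(acc)
e = acc
for d in acc:
    e = d
data = 31 - e + (data + 2)
data = data * (d + 19)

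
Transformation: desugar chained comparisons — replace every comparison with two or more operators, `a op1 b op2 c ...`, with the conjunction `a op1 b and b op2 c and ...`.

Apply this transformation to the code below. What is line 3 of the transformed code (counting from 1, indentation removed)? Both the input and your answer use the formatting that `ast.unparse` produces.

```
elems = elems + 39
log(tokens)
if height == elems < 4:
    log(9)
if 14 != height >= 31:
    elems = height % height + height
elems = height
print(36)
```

Transformed code:
elems = elems + 39
log(tokens)
if height == elems and elems < 4:
    log(9)
if 14 != height and height >= 31:
    elems = height % height + height
elems = height
print(36)

if height == elems and elems < 4:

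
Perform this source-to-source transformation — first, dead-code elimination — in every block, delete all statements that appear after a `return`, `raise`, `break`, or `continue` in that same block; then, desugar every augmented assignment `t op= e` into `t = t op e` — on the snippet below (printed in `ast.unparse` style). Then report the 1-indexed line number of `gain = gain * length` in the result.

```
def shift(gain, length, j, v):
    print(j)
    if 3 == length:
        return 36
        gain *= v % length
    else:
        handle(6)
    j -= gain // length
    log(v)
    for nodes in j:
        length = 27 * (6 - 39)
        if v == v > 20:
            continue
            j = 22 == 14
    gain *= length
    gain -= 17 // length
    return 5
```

Transformed code:
def shift(gain, length, j, v):
    print(j)
    if 3 == length:
        return 36
    else:
        handle(6)
    j = j - gain // length
    log(v)
    for nodes in j:
        length = 27 * (6 - 39)
        if v == v > 20:
            continue
    gain = gain * length
    gain = gain - 17 // length
    return 5

13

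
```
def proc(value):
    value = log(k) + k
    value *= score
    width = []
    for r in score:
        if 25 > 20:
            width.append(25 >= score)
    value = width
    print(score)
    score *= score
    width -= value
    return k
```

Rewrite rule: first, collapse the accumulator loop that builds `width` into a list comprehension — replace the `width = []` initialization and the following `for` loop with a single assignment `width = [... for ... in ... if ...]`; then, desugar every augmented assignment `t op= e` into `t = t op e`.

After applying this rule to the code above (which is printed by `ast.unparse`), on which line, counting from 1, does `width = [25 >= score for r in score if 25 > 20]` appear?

Transformed code:
def proc(value):
    value = log(k) + k
    value = value * score
    width = [25 >= score for r in score if 25 > 20]
    value = width
    print(score)
    score = score * score
    width = width - value
    return k

4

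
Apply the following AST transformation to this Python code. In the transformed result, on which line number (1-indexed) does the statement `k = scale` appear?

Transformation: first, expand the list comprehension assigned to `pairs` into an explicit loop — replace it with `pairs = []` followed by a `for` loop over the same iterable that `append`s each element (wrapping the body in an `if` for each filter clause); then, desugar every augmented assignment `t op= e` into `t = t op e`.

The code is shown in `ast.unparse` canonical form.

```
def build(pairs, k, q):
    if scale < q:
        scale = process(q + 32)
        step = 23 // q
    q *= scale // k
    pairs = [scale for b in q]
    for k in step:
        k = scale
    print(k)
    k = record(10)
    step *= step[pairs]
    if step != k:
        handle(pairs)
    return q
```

10

Transformed code:
def build(pairs, k, q):
    if scale < q:
        scale = process(q + 32)
        step = 23 // q
    q = q * (scale // k)
    pairs = []
    for b in q:
        pairs.append(scale)
    for k in step:
        k = scale
    print(k)
    k = record(10)
    step = step * step[pairs]
    if step != k:
        handle(pairs)
    return q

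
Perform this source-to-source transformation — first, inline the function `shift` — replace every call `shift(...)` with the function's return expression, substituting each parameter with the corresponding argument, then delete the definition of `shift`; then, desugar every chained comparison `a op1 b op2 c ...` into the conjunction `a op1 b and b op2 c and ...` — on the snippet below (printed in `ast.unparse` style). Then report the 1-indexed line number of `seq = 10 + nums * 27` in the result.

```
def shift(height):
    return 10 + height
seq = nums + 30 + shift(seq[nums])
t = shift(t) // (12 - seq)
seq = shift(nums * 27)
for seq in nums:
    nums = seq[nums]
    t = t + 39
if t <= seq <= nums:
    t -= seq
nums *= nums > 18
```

Transformed code:
seq = nums + 30 + (10 + seq[nums])
t = (10 + t) // (12 - seq)
seq = 10 + nums * 27
for seq in nums:
    nums = seq[nums]
    t = t + 39
if t <= seq and seq <= nums:
    t -= seq
nums *= nums > 18

3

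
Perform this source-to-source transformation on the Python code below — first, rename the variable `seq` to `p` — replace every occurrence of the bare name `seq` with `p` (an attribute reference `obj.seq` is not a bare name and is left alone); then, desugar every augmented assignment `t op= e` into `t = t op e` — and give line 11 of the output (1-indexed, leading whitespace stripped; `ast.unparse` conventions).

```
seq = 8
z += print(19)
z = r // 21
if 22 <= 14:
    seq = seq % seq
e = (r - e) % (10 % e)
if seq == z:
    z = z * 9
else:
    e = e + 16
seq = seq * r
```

p = p * r

Transformed code:
p = 8
z = z + print(19)
z = r // 21
if 22 <= 14:
    p = p % p
e = (r - e) % (10 % e)
if p == z:
    z = z * 9
else:
    e = e + 16
p = p * r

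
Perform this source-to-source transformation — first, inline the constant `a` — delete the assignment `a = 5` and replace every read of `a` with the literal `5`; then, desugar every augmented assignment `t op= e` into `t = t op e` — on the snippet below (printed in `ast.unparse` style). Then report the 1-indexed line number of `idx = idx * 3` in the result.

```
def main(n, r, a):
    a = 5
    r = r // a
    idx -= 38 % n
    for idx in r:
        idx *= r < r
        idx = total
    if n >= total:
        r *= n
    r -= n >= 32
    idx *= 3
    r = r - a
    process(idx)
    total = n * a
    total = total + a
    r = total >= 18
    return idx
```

10

Transformed code:
def main(n, r, a):
    r = r // 5
    idx = idx - 38 % n
    for idx in r:
        idx = idx * (r < r)
        idx = total
    if n >= total:
        r = r * n
    r = r - (n >= 32)
    idx = idx * 3
    r = r - 5
    process(idx)
    total = n * 5
    total = total + 5
    r = total >= 18
    return idx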